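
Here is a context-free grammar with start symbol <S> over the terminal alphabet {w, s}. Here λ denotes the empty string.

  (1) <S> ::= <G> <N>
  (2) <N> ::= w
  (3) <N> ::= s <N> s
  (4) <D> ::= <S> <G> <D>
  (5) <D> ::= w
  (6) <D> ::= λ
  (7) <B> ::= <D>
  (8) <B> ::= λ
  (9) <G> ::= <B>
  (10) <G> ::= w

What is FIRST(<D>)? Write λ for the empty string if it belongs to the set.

{λ, s, w}

FIRST(<N>) = {s, w}
FIRST(<S>) = {s, w}  (via <G> <N>)
FIRST(<D>) = {λ, s, w}  (via <S> <G> <D>)
FIRST(<B>) = {λ, s, w}  (via <D>)
FIRST(<G>) = {λ, s, w}  (via <B>)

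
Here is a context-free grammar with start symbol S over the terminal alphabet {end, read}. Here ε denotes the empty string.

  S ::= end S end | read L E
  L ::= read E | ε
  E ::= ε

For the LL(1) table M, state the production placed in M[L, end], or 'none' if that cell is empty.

FIRST(S): from S::=end S end we get {end}; from S::=read L E we get {read}. So FIRST(S) = {end, read}.
FIRST(L): from L::=read E we get {read}; from L::=ε we get {ε}. So FIRST(L) = {ε, read}.
FIRST(E): from E::=ε we get {ε}. So FIRST(E) = {ε}.
FOLLOW(S) includes $ since S is the start symbol.
FOLLOW(S): in S::=end S end, S is followed by end with FIRST {end}. Thus FOLLOW(S) = {$, end}.
FOLLOW(L): in S::=read L E, L is followed by E with FIRST {ε}; in S::=read L E, the suffix after L is nullable, so FOLLOW(L) ⊇ FOLLOW(S) = {$, end}. Thus FOLLOW(L) = {$, end}.
For L ::= read E: FIRST(read E) = {read}, so it goes in M[L, t] for t ∈ {read}.
For L ::= ε: FIRST(ε) = {ε}, so it goes in M[L, t] for t ∈ {}; since ε ∈ FIRST, also for every t ∈ FOLLOW(L) = {$, end}.

L ::= ε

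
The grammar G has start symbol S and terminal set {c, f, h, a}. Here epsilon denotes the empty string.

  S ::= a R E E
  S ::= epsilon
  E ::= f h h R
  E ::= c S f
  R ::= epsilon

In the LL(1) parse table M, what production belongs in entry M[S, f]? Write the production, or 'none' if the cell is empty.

FIRST(S) = {epsilon, a}
FIRST(E) = {c, f}
FIRST(R) = {epsilon}
FOLLOW(S) includes $ since S is the start symbol.
FOLLOW(S): in E::=c S f, S is followed by f with FIRST {f}. Thus FOLLOW(S) = {$, f}.
For S ::= a R E E: FIRST(a R E E) = {a}, so it goes in M[S, t] for t ∈ {a}.
For S ::= epsilon: FIRST(epsilon) = {epsilon}, so it goes in M[S, t] for t ∈ {}; since epsilon ∈ FIRST, also for every t ∈ FOLLOW(S) = {$, f}.

S ::= epsilon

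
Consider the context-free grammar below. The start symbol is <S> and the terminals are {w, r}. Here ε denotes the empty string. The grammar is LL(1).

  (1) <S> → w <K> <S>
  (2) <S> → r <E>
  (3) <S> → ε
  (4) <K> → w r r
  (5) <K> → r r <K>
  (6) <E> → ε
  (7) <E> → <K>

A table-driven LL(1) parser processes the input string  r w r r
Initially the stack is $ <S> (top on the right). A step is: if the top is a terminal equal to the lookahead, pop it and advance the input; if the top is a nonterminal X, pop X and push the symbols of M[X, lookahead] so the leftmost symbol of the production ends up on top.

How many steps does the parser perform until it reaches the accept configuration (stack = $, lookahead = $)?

     Stack    Input      Action
  1  $ <S>    r w r r $  expand <S> → r <E>
  2  $ <E> r  r w r r $  match r
  3  $ <E>    w r r $    expand <E> → <K>
  4  $ <K>    w r r $    expand <K> → w r r
  5  $ r r w  w r r $    match w
  6  $ r r    r r $      match r
  7  $ r      r $        match r
Accept reached after 7 steps.

7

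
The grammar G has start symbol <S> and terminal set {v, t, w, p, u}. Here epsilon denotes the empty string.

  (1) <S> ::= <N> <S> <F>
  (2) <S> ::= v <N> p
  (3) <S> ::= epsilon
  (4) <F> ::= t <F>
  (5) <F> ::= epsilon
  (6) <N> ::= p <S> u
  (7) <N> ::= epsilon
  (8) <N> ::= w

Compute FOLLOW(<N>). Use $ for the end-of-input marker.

FIRST(<F>) = {epsilon, t}
FIRST(<N>) = {epsilon, p, w}
FIRST(<S>) = {epsilon, p, t, v, w}  (via <N> <S> <F>)
FOLLOW(<S>) includes $ since <S> is the start symbol.
FOLLOW(<S>): in <S>::=<N> <S> <F>, <S> is followed by <F> with FIRST {epsilon, t}; in <S>::=<N> <S> <F>, the suffix after <S> is nullable (adds nothing new); in <N>::=p <S> u, <S> is followed by u with FIRST {u}. Thus FOLLOW(<S>) = {$, t, u}.
FOLLOW(<F>): in <S>::=<N> <S> <F>, the suffix after <F> is empty, so FOLLOW(<F>) ⊇ FOLLOW(<S>) = {$, t, u}; in <F>::=t <F>, the suffix after <F> is empty (adds nothing new). Thus FOLLOW(<F>) = {$, t, u}.
FOLLOW(<N>): in <S>::=<N> <S> <F>, <N> is followed by <S> <F> with FIRST {epsilon, p, t, v, w}; in <S>::=<N> <S> <F>, the suffix after <N> is nullable, so FOLLOW(<N>) ⊇ FOLLOW(<S>) = {$, t, u}; in <S>::=v <N> p, <N> is followed by p with FIRST {p}. Thus FOLLOW(<N>) = {$, p, t, u, v, w}.

{$, p, t, u, v, w}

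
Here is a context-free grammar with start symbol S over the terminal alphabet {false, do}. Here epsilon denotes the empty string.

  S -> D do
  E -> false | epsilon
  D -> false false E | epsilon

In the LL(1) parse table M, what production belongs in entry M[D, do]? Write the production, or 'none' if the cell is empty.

FIRST(E) = {epsilon, false}
FIRST(D) = {epsilon, false}
FIRST(S) = {do, false}  (via D do)
FOLLOW(S) includes $ since S is the start symbol.
FOLLOW(D): in S->D do, D is followed by do with FIRST {do}. Thus FOLLOW(D) = {do}.
For D -> false false E: FIRST(false false E) = {false}, so it goes in M[D, t] for t ∈ {false}.
For D -> epsilon: FIRST(epsilon) = {epsilon}, so it goes in M[D, t] for t ∈ {}; since epsilon ∈ FIRST, also for every t ∈ FOLLOW(D) = {do}.

D -> epsilon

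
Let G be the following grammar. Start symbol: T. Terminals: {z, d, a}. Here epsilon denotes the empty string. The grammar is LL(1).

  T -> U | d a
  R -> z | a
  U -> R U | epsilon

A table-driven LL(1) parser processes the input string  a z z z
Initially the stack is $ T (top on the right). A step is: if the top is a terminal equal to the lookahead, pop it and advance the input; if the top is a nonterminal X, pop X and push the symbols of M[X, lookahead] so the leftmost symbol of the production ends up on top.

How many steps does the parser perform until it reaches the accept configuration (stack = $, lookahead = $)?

14

step 1: stack=$ T  input=a z z z $  — expand T -> U
step 2: stack=$ U  input=a z z z $  — expand U -> R U
step 3: stack=$ U R  input=a z z z $  — expand R -> a
step 4: stack=$ U a  input=a z z z $  — match a
step 5: stack=$ U  input=z z z $  — expand U -> R U
step 6: stack=$ U R  input=z z z $  — expand R -> z
step 7: stack=$ U z  input=z z z $  — match z
step 8: stack=$ U  input=z z $  — expand U -> R U
step 9: stack=$ U R  input=z z $  — expand R -> z
step 10: stack=$ U z  input=z z $  — match z
step 11: stack=$ U  input=z $  — expand U -> R U
step 12: stack=$ U R  input=z $  — expand R -> z
step 13: stack=$ U z  input=z $  — match z
step 14: stack=$ U  input=$  — expand U -> epsilon
Accept reached after 14 steps.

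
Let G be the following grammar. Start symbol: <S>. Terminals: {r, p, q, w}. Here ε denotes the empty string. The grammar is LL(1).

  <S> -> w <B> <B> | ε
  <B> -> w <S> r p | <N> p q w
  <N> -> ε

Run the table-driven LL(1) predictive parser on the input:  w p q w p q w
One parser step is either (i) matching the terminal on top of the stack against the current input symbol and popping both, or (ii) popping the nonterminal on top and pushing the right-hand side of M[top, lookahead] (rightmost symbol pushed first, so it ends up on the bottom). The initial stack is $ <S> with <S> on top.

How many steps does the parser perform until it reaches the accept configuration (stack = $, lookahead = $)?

12

      Stack            Input            Action
   1  $ <S>            w p q w p q w $  expand <S> -> w <B> <B>
   2  $ <B> <B> w      w p q w p q w $  match w
   3  $ <B> <B>        p q w p q w $    expand <B> -> <N> p q w
   4  $ <B> w q p <N>  p q w p q w $    expand <N> -> ε
   5  $ <B> w q p      p q w p q w $    match p
   6  $ <B> w q        q w p q w $      match q
   7  $ <B> w          w p q w $        match w
   8  $ <B>            p q w $          expand <B> -> <N> p q w
   9  $ w q p <N>      p q w $          expand <N> -> ε
  10  $ w q p          p q w $          match p
  11  $ w q            q w $            match q
  12  $ w              w $              match w
Accept reached after 12 steps.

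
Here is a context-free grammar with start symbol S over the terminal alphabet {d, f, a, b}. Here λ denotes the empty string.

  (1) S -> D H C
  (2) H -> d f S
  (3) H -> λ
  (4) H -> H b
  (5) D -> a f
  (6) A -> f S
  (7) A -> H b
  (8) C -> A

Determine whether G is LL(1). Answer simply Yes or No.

FIRST(S) = {a}
FIRST(H) = {λ, b, d}
FIRST(D) = {a}
FIRST(A) = {b, d, f}
FIRST(C) = {b, d, f}
FOLLOW(S) = {$, b, d, f}
FOLLOW(H) = {b, d, f}
FOLLOW(D) = {b, d, f}
FOLLOW(A) = {$, b, d, f}
FOLLOW(C) = {$, b, d, f}
Cell M[H, b] receives both H -> λ and H -> H b — the grammar is not LL(1).

No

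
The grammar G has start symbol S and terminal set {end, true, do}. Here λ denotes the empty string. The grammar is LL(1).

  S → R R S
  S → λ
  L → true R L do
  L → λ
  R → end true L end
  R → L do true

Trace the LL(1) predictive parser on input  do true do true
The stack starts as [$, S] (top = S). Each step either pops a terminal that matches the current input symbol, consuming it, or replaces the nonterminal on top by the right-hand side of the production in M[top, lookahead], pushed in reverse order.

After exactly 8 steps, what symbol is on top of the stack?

true

     Stack            Input              Action
  1  $ S              do true do true $  expand S → R R S
  2  $ S R R          do true do true $  expand R → L do true
  3  $ S R true do L  do true do true $  expand L → λ
  4  $ S R true do    do true do true $  match do
  5  $ S R true       true do true $     match true
  6  $ S R            do true $          expand R → L do true
  7  $ S true do L    do true $          expand L → λ
  8  $ S true do      do true $          match do
Stack after step 8: $ S true (top = true).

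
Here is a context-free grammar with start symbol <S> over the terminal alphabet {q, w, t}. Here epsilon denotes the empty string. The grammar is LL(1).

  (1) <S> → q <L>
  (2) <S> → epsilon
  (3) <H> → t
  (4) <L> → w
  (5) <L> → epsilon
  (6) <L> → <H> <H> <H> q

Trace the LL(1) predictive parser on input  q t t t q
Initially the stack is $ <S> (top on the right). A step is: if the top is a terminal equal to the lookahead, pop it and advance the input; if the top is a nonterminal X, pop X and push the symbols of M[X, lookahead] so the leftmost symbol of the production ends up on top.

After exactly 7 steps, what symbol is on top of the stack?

step 1: stack=$ <S>  input=q t t t q $  — expand <S> → q <L>
step 2: stack=$ <L> q  input=q t t t q $  — match q
step 3: stack=$ <L>  input=t t t q $  — expand <L> → <H> <H> <H> q
step 4: stack=$ q <H> <H> <H>  input=t t t q $  — expand <H> → t
step 5: stack=$ q <H> <H> t  input=t t t q $  — match t
step 6: stack=$ q <H> <H>  input=t t q $  — expand <H> → t
step 7: stack=$ q <H> t  input=t t q $  — match t
Stack after step 7: $ q <H> (top = <H>).

<H>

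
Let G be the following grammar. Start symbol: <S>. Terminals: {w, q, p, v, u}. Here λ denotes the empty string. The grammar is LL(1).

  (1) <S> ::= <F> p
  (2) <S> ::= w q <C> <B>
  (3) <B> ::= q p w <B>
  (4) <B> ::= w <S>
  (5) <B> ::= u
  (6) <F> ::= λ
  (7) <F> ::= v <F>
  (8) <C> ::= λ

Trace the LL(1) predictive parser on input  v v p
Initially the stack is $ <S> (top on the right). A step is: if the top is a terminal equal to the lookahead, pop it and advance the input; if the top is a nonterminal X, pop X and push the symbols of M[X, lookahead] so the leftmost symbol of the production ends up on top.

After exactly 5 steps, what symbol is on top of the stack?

step 1: stack=$ <S>  input=v v p $  — expand <S> ::= <F> p
step 2: stack=$ p <F>  input=v v p $  — expand <F> ::= v <F>
step 3: stack=$ p <F> v  input=v v p $  — match v
step 4: stack=$ p <F>  input=v p $  — expand <F> ::= v <F>
step 5: stack=$ p <F> v  input=v p $  — match v
Stack after step 5: $ p <F> (top = <F>).

<F>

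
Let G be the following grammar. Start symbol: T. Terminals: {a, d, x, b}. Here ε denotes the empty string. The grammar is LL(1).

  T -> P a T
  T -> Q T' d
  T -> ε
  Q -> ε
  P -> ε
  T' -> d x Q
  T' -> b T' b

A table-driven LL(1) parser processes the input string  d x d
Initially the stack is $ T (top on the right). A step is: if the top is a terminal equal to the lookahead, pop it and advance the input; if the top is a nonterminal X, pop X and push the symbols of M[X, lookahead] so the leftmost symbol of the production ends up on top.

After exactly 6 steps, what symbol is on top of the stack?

step 1: stack=$ T  input=d x d $  — expand T -> Q T' d
step 2: stack=$ d T' Q  input=d x d $  — expand Q -> ε
step 3: stack=$ d T'  input=d x d $  — expand T' -> d x Q
step 4: stack=$ d Q x d  input=d x d $  — match d
step 5: stack=$ d Q x  input=x d $  — match x
step 6: stack=$ d Q  input=d $  — expand Q -> ε
Stack after step 6: $ d (top = d).

d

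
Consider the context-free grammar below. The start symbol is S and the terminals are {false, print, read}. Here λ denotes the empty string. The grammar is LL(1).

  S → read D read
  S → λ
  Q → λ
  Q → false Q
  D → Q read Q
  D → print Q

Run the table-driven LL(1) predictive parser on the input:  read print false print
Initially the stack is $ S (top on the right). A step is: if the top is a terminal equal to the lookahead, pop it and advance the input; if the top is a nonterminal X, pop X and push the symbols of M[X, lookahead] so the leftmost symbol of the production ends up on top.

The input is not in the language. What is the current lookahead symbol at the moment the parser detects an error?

print

     Stack           Input                     Action
  1  $ S             read print false print $  expand S → read D read
  2  $ read D read   read print false print $  match read
  3  $ read D        print false print $       expand D → print Q
  4  $ read Q print  print false print $       match print
  5  $ read Q        false print $             expand Q → false Q
  6  $ read Q false  false print $             match false
  7  $ read Q        print $                   error: M[Q, print] is empty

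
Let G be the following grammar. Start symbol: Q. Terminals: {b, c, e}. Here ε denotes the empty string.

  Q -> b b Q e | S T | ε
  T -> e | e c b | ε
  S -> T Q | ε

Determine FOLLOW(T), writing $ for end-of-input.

FIRST(T) = {ε, e}
FIRST(Q) = {ε, b, e}  (via S T)
FIRST(S) = {ε, b, e}  (via T Q)
FOLLOW(Q) includes $ since Q is the start symbol.
FOLLOW(Q): in Q->b b Q e, Q is followed by e with FIRST {e}; in S->T Q, the suffix after Q is empty, so FOLLOW(Q) ⊇ FOLLOW(S) = {$, e}. Thus FOLLOW(Q) = {$, e}.
FOLLOW(S): in Q->S T, S is followed by T with FIRST {ε, e}; in Q->S T, the suffix after S is nullable, so FOLLOW(S) ⊇ FOLLOW(Q) = {$, e}. Thus FOLLOW(S) = {$, e}.
FOLLOW(T): in Q->S T, the suffix after T is empty, so FOLLOW(T) ⊇ FOLLOW(Q) = {$, e}; in S->T Q, T is followed by Q with FIRST {ε, b, e}; in S->T Q, the suffix after T is nullable, so FOLLOW(T) ⊇ FOLLOW(S) = {$, e}. Thus FOLLOW(T) = {$, b, e}.

{$, b, e}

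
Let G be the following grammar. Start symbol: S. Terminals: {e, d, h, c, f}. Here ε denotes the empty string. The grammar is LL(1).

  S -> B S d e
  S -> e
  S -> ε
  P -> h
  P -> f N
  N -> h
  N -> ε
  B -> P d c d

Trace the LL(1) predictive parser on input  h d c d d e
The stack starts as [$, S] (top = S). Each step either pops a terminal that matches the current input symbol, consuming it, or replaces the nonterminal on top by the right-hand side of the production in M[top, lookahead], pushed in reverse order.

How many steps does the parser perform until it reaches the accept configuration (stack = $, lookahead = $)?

step 1: stack=$ S  input=h d c d d e $  — expand S -> B S d e
step 2: stack=$ e d S B  input=h d c d d e $  — expand B -> P d c d
step 3: stack=$ e d S d c d P  input=h d c d d e $  — expand P -> h
step 4: stack=$ e d S d c d h  input=h d c d d e $  — match h
step 5: stack=$ e d S d c d  input=d c d d e $  — match d
step 6: stack=$ e d S d c  input=c d d e $  — match c
step 7: stack=$ e d S d  input=d d e $  — match d
step 8: stack=$ e d S  input=d e $  — expand S -> ε
step 9: stack=$ e d  input=d e $  — match d
step 10: stack=$ e  input=e $  — match e
Accept reached after 10 steps.

10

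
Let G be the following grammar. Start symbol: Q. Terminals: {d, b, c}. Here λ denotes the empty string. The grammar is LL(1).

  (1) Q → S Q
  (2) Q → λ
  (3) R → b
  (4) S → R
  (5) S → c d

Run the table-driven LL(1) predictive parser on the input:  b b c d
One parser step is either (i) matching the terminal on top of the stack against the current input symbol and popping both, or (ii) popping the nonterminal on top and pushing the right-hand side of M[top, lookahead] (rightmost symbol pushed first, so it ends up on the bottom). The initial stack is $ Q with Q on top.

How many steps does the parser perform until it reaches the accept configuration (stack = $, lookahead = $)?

step 1: stack=$ Q  input=b b c d $  — expand Q → S Q
step 2: stack=$ Q S  input=b b c d $  — expand S → R
step 3: stack=$ Q R  input=b b c d $  — expand R → b
step 4: stack=$ Q b  input=b b c d $  — match b
step 5: stack=$ Q  input=b c d $  — expand Q → S Q
step 6: stack=$ Q S  input=b c d $  — expand S → R
step 7: stack=$ Q R  input=b c d $  — expand R → b
step 8: stack=$ Q b  input=b c d $  — match b
step 9: stack=$ Q  input=c d $  — expand Q → S Q
step 10: stack=$ Q S  input=c d $  — expand S → c d
step 11: stack=$ Q d c  input=c d $  — match c
step 12: stack=$ Q d  input=d $  — match d
step 13: stack=$ Q  input=$  — expand Q → λ
Accept reached after 13 steps.

13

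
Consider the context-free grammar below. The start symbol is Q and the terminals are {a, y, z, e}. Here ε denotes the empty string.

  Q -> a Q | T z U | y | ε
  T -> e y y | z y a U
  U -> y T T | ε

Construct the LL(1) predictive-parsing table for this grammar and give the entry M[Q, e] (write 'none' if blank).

Q -> T z U

FIRST(T) = {e, z}
FIRST(U) = {ε, y}
FIRST(Q) = {ε, a, e, y, z}  (via T z U)
FOLLOW(Q) includes $ since Q is the start symbol.
FOLLOW(Q): in Q->a Q, the suffix after Q is empty (adds nothing new). Thus FOLLOW(Q) = {$}.
For Q -> a Q: FIRST(a Q) = {a}, so it goes in M[Q, t] for t ∈ {a}.
For Q -> T z U: FIRST(T z U) = {e, z}, so it goes in M[Q, t] for t ∈ {e, z}.
For Q -> y: FIRST(y) = {y}, so it goes in M[Q, t] for t ∈ {y}.
For Q -> ε: FIRST(ε) = {ε}, so it goes in M[Q, t] for t ∈ {}; since ε ∈ FIRST, also for every t ∈ FOLLOW(Q) = {$}.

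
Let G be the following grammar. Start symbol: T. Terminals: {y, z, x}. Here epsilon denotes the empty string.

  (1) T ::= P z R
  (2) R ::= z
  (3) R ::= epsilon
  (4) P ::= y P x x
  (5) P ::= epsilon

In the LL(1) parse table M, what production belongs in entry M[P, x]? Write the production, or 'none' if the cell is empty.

P ::= epsilon

FIRST(R): from R::=z we get {z}; from R::=epsilon we get {epsilon}. So FIRST(R) = {epsilon, z}.
FIRST(P): from P::=y P x x we get {y}; from P::=epsilon we get {epsilon}. So FIRST(P) = {epsilon, y}.
FIRST(T): from T::=P z R we get {y, z}. So FIRST(T) = {y, z}.
FOLLOW(T) includes $ since T is the start symbol.
FOLLOW(P): in T::=P z R, P is followed by z R with FIRST {z}; in P::=y P x x, P is followed by x x with FIRST {x}. Thus FOLLOW(P) = {x, z}.
For P ::= y P x x: FIRST(y P x x) = {y}, so it goes in M[P, t] for t ∈ {y}.
For P ::= epsilon: FIRST(epsilon) = {epsilon}, so it goes in M[P, t] for t ∈ {}; since epsilon ∈ FIRST, also for every t ∈ FOLLOW(P) = {x, z}.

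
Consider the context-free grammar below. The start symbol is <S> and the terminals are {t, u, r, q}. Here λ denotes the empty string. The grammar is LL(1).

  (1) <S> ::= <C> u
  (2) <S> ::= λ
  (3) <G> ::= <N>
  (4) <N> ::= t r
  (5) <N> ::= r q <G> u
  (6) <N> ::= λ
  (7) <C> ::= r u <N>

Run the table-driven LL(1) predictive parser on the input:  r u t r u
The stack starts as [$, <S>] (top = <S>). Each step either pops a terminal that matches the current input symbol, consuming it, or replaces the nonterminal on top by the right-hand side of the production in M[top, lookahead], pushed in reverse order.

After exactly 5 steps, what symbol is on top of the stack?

     Stack        Input        Action
  1  $ <S>        r u t r u $  expand <S> ::= <C> u
  2  $ u <C>      r u t r u $  expand <C> ::= r u <N>
  3  $ u <N> u r  r u t r u $  match r
  4  $ u <N> u    u t r u $    match u
  5  $ u <N>      t r u $      expand <N> ::= t r
Stack after step 5: $ u r t (top = t).

t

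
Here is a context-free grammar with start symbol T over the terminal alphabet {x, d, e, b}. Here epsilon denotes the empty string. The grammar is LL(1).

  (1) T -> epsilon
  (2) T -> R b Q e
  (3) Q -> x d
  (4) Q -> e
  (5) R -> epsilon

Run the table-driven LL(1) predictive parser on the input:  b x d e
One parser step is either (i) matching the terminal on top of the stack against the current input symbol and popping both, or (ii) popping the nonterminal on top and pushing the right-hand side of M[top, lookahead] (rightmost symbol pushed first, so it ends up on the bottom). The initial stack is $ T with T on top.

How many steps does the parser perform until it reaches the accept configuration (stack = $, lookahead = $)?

step 1: stack=$ T  input=b x d e $  — expand T -> R b Q e
step 2: stack=$ e Q b R  input=b x d e $  — expand R -> epsilon
step 3: stack=$ e Q b  input=b x d e $  — match b
step 4: stack=$ e Q  input=x d e $  — expand Q -> x d
step 5: stack=$ e d x  input=x d e $  — match x
step 6: stack=$ e d  input=d e $  — match d
step 7: stack=$ e  input=e $  — match e
Accept reached after 7 steps.

7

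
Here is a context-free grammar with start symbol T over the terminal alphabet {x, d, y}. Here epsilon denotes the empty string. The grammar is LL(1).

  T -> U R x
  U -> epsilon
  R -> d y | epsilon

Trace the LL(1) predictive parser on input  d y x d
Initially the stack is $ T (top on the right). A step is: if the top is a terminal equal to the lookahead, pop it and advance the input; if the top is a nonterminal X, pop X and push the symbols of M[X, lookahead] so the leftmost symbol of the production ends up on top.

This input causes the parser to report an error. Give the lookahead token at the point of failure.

d

     Stack    Input      Action
  1  $ T      d y x d $  expand T -> U R x
  2  $ x R U  d y x d $  expand U -> epsilon
  3  $ x R    d y x d $  expand R -> d y
  4  $ x y d  d y x d $  match d
  5  $ x y    y x d $    match y
  6  $ x      x d $      match x
  7  $        d $        error: stack empty but input remains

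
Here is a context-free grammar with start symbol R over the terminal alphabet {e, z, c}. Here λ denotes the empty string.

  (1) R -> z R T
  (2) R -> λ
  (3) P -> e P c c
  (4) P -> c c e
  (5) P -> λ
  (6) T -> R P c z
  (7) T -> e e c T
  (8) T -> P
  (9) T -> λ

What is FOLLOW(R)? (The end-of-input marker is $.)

{$, c, e, z}

FIRST(R) = {λ, z}
FIRST(P) = {λ, c, e}
FIRST(T) = {λ, c, e, z}  (via R P c z, P)
FOLLOW(R) includes $ since R is the start symbol.
FOLLOW(R): in R->z R T, R is followed by T with FIRST {λ, c, e, z}; in R->z R T, the suffix after R is nullable (adds nothing new); in T->R P c z, R is followed by P c z with FIRST {c, e}. Thus FOLLOW(R) = {$, c, e, z}.
FOLLOW(T): in R->z R T, the suffix after T is empty, so FOLLOW(T) ⊇ FOLLOW(R) = {$, c, e, z}; in T->e e c T, the suffix after T is empty (adds nothing new). Thus FOLLOW(T) = {$, c, e, z}.
FOLLOW(P): in P->e P c c, P is followed by c c with FIRST {c}; in T->R P c z, P is followed by c z with FIRST {c}; in T->P, the suffix after P is empty, so FOLLOW(P) ⊇ FOLLOW(T) = {$, c, e, z}. Thus FOLLOW(P) = {$, c, e, z}.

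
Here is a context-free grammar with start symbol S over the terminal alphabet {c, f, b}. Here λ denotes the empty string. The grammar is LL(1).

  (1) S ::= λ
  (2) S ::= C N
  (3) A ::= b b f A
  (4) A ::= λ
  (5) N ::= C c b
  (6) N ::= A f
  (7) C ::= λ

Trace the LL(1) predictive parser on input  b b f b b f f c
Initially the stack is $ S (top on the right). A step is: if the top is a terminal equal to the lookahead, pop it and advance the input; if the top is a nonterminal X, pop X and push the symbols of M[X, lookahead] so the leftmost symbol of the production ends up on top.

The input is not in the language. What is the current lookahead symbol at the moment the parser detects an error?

      Stack        Input              Action
   1  $ S          b b f b b f f c $  expand S ::= C N
   2  $ N C        b b f b b f f c $  expand C ::= λ
   3  $ N          b b f b b f f c $  expand N ::= A f
   4  $ f A        b b f b b f f c $  expand A ::= b b f A
   5  $ f A f b b  b b f b b f f c $  match b
   6  $ f A f b    b f b b f f c $    match b
   7  $ f A f      f b b f f c $      match f
   8  $ f A        b b f f c $        expand A ::= b b f A
   9  $ f A f b b  b b f f c $        match b
  10  $ f A f b    b f f c $          match b
  11  $ f A f      f f c $            match f
  12  $ f A        f c $              expand A ::= λ
  13  $ f          f c $              match f
  14  $            c $                error: stack empty but input remains

c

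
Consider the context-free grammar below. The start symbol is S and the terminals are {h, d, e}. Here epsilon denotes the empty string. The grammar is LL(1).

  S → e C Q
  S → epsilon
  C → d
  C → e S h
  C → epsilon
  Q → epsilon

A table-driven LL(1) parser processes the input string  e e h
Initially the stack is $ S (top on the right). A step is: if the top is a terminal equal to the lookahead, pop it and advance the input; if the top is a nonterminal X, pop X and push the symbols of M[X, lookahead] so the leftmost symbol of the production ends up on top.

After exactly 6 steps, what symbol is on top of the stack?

     Stack      Input    Action
  1  $ S        e e h $  expand S → e C Q
  2  $ Q C e    e e h $  match e
  3  $ Q C      e h $    expand C → e S h
  4  $ Q h S e  e h $    match e
  5  $ Q h S    h $      expand S → epsilon
  6  $ Q h      h $      match h
Stack after step 6: $ Q (top = Q).

Q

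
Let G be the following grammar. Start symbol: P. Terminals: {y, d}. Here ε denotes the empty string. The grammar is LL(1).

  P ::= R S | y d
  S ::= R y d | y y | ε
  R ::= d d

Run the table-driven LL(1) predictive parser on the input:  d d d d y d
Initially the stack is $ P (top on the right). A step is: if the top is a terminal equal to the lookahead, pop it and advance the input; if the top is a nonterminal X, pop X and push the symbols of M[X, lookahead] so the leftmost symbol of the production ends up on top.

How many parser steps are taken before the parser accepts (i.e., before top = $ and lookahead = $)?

10

      Stack      Input          Action
   1  $ P        d d d d y d $  expand P ::= R S
   2  $ S R      d d d d y d $  expand R ::= d d
   3  $ S d d    d d d d y d $  match d
   4  $ S d      d d d y d $    match d
   5  $ S        d d y d $      expand S ::= R y d
   6  $ d y R    d d y d $      expand R ::= d d
   7  $ d y d d  d d y d $      match d
   8  $ d y d    d y d $        match d
   9  $ d y      y d $          match y
  10  $ d        d $            match d
Accept reached after 10 steps.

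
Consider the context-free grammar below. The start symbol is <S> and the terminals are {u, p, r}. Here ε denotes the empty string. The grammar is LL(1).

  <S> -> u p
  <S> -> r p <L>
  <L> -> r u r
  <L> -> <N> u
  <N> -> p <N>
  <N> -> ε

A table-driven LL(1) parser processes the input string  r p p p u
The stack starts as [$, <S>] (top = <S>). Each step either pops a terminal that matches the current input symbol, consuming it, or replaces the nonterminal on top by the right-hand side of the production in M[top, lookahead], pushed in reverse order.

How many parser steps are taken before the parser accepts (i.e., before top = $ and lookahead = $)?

      Stack      Input        Action
   1  $ <S>      r p p p u $  expand <S> -> r p <L>
   2  $ <L> p r  r p p p u $  match r
   3  $ <L> p    p p p u $    match p
   4  $ <L>      p p u $      expand <L> -> <N> u
   5  $ u <N>    p p u $      expand <N> -> p <N>
   6  $ u <N> p  p p u $      match p
   7  $ u <N>    p u $        expand <N> -> p <N>
   8  $ u <N> p  p u $        match p
   9  $ u <N>    u $          expand <N> -> ε
  10  $ u        u $          match u
Accept reached after 10 steps.

10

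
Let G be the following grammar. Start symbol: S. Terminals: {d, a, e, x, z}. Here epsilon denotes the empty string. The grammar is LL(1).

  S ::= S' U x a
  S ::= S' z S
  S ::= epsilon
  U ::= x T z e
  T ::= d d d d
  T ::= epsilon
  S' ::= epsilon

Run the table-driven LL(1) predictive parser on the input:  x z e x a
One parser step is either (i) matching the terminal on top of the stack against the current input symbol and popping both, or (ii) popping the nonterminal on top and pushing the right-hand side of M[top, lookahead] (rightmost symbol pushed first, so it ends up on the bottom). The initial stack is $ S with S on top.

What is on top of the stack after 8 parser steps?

a

step 1: stack=$ S  input=x z e x a $  — expand S ::= S' U x a
step 2: stack=$ a x U S'  input=x z e x a $  — expand S' ::= epsilon
step 3: stack=$ a x U  input=x z e x a $  — expand U ::= x T z e
step 4: stack=$ a x e z T x  input=x z e x a $  — match x
step 5: stack=$ a x e z T  input=z e x a $  — expand T ::= epsilon
step 6: stack=$ a x e z  input=z e x a $  — match z
step 7: stack=$ a x e  input=e x a $  — match e
step 8: stack=$ a x  input=x a $  — match x
Stack after step 8: $ a (top = a).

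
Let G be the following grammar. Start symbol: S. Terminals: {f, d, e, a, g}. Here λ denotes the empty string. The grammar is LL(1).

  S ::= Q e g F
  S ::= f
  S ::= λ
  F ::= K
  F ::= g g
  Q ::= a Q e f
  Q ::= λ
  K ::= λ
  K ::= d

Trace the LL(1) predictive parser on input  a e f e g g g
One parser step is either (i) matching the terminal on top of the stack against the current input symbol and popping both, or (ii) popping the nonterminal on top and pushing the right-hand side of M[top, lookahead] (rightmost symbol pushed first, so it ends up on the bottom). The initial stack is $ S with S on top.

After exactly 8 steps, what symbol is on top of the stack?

     Stack            Input            Action
  1  $ S              a e f e g g g $  expand S ::= Q e g F
  2  $ F g e Q        a e f e g g g $  expand Q ::= a Q e f
  3  $ F g e f e Q a  a e f e g g g $  match a
  4  $ F g e f e Q    e f e g g g $    expand Q ::= λ
  5  $ F g e f e      e f e g g g $    match e
  6  $ F g e f        f e g g g $      match f
  7  $ F g e          e g g g $        match e
  8  $ F g            g g g $          match g
Stack after step 8: $ F (top = F).

F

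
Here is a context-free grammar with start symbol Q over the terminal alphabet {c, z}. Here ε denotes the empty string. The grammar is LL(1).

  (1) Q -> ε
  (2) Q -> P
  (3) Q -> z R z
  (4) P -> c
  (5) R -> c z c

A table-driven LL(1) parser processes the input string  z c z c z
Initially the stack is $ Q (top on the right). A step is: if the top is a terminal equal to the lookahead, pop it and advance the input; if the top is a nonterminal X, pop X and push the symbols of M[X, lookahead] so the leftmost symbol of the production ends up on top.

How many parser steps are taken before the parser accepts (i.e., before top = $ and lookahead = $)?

     Stack      Input        Action
  1  $ Q        z c z c z $  expand Q -> z R z
  2  $ z R z    z c z c z $  match z
  3  $ z R      c z c z $    expand R -> c z c
  4  $ z c z c  c z c z $    match c
  5  $ z c z    z c z $      match z
  6  $ z c      c z $        match c
  7  $ z        z $          match z
Accept reached after 7 steps.

7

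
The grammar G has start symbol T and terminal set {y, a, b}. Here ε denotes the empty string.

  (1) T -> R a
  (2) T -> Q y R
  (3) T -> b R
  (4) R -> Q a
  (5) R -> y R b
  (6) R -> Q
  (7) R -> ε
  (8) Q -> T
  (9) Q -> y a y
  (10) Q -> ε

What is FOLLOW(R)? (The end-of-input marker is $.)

FIRST(T): from T->R a we get {a, b, y}; from T->Q y R we get {a, b, y}; from T->b R we get {b}. So FIRST(T) = {a, b, y}.
FIRST(Q): from Q->T we get {a, b, y}; from Q->y a y we get {y}; from Q->ε we get {ε}. So FIRST(Q) = {ε, a, b, y}.
FIRST(R): from R->Q a we get {a, b, y}; from R->y R b we get {y}; from R->Q we get {ε, a, b, y}; from R->ε we get {ε}. So FIRST(R) = {ε, a, b, y}.
FOLLOW(T) includes $ since T is the start symbol.
FOLLOW(T): in Q->T, the suffix after T is empty, so FOLLOW(T) ⊇ FOLLOW(Q) = {$, a, b, y}. Thus FOLLOW(T) = {$, a, b, y}.
FOLLOW(R): in T->R a, R is followed by a with FIRST {a}; in T->Q y R, the suffix after R is empty, so FOLLOW(R) ⊇ FOLLOW(T) = {$, a, b, y}; in T->b R, the suffix after R is empty, so FOLLOW(R) ⊇ FOLLOW(T) = {$, a, b, y}; in R->y R b, R is followed by b with FIRST {b}. Thus FOLLOW(R) = {$, a, b, y}.
FOLLOW(Q): in T->Q y R, Q is followed by y R with FIRST {y}; in R->Q a, Q is followed by a with FIRST {a}; in R->Q, the suffix after Q is empty, so FOLLOW(Q) ⊇ FOLLOW(R) = {$, a, b, y}. Thus FOLLOW(Q) = {$, a, b, y}.

{$, a, b, y}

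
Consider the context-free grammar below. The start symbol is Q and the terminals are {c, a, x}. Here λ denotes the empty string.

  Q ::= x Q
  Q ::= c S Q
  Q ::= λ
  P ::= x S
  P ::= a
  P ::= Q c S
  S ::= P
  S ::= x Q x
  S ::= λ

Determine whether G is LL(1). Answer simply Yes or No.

No

FIRST(Q) = {λ, c, x}
FIRST(P) = {a, c, x}
FIRST(S) = {λ, a, c, x}
FOLLOW(Q) = {$, c, x}
FOLLOW(P) = {$, c, x}
FOLLOW(S) = {$, c, x}
Cell M[P, x] receives both P ::= x S and P ::= Q c S — the grammar is not LL(1).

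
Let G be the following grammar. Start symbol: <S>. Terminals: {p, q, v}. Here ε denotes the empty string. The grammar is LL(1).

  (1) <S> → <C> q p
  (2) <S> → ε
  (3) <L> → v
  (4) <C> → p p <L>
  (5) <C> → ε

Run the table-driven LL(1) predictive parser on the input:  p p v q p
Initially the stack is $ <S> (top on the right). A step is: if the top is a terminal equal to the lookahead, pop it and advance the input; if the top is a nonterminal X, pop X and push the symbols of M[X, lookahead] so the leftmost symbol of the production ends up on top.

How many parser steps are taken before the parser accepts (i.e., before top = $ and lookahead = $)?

8

step 1: stack=$ <S>  input=p p v q p $  — expand <S> → <C> q p
step 2: stack=$ p q <C>  input=p p v q p $  — expand <C> → p p <L>
step 3: stack=$ p q <L> p p  input=p p v q p $  — match p
step 4: stack=$ p q <L> p  input=p v q p $  — match p
step 5: stack=$ p q <L>  input=v q p $  — expand <L> → v
step 6: stack=$ p q v  input=v q p $  — match v
step 7: stack=$ p q  input=q p $  — match q
step 8: stack=$ p  input=p $  — match p
Accept reached after 8 steps.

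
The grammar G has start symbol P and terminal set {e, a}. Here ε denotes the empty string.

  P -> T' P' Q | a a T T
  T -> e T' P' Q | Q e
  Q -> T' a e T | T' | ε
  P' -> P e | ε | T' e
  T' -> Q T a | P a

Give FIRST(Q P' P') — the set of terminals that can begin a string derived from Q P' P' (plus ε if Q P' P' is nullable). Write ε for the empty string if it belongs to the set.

{ε, a, e}

FIRST(P) = {a, e}  (via T' P' Q)
FIRST(T) = {a, e}  (via Q e)
FIRST(Q) = {ε, a, e}  (via T' a e T, T')
FIRST(T') = {a, e}  (via Q T a, P a)
FIRST(P') = {ε, a, e}  (via P e, T' e)
FIRST(Q P' P'): take FIRST of each symbol in turn, carrying on past any symbol whose FIRST contains ε; result {ε, a, e}.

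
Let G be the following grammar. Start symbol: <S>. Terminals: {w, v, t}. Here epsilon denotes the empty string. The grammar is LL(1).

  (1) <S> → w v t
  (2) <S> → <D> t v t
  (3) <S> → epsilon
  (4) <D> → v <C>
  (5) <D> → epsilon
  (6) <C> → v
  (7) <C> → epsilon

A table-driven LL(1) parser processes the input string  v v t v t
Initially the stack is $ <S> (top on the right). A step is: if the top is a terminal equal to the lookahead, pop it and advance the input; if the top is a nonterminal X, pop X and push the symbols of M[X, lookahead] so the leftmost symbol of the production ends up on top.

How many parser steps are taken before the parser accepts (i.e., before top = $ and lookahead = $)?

step 1: stack=$ <S>  input=v v t v t $  — expand <S> → <D> t v t
step 2: stack=$ t v t <D>  input=v v t v t $  — expand <D> → v <C>
step 3: stack=$ t v t <C> v  input=v v t v t $  — match v
step 4: stack=$ t v t <C>  input=v t v t $  — expand <C> → v
step 5: stack=$ t v t v  input=v t v t $  — match v
step 6: stack=$ t v t  input=t v t $  — match t
step 7: stack=$ t v  input=v t $  — match v
step 8: stack=$ t  input=t $  — match t
Accept reached after 8 steps.

8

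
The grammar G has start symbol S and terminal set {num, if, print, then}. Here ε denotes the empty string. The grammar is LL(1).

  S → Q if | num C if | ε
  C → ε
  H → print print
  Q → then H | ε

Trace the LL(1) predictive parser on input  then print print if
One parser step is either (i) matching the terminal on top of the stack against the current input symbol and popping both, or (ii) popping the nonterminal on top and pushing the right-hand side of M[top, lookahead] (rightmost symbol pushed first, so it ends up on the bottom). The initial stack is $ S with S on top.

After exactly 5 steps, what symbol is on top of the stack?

print

step 1: stack=$ S  input=then print print if $  — expand S → Q if
step 2: stack=$ if Q  input=then print print if $  — expand Q → then H
step 3: stack=$ if H then  input=then print print if $  — match then
step 4: stack=$ if H  input=print print if $  — expand H → print print
step 5: stack=$ if print print  input=print print if $  — match print
Stack after step 5: $ if print (top = print).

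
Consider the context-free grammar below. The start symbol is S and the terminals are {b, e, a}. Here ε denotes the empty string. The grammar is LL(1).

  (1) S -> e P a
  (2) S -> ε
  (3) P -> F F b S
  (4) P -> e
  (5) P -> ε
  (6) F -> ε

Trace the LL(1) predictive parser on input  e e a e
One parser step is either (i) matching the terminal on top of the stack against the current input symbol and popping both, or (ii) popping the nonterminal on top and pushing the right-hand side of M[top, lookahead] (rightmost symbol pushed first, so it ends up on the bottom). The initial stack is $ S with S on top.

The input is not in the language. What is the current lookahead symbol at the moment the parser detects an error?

     Stack    Input      Action
  1  $ S      e e a e $  expand S -> e P a
  2  $ a P e  e e a e $  match e
  3  $ a P    e a e $    expand P -> e
  4  $ a e    e a e $    match e
  5  $ a      a e $      match a
  6  $        e $        error: stack empty but input remains

e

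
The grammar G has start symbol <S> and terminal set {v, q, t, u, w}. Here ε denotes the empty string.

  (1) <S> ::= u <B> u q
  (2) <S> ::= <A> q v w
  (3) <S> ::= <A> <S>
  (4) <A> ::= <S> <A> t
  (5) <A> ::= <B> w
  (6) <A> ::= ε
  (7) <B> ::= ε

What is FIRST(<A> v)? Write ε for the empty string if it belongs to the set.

{q, u, v, w}

FIRST(<B>) = {ε}
FIRST(<S>) = {q, u, w}  (via <A> q v w, <A> <S>)
FIRST(<A>) = {ε, q, u, w}  (via <S> <A> t, <B> w)
FIRST(<A> v): take FIRST of each symbol in turn, carrying on past any symbol whose FIRST contains ε; result {q, u, v, w}.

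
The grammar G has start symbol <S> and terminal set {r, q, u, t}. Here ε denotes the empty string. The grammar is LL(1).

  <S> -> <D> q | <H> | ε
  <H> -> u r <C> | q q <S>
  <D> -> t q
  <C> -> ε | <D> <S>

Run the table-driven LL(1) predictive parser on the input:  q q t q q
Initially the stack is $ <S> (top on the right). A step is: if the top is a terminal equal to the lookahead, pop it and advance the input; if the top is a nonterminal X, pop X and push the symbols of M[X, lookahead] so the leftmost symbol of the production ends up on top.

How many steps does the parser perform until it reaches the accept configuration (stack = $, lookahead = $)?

9

step 1: stack=$ <S>  input=q q t q q $  — expand <S> -> <H>
step 2: stack=$ <H>  input=q q t q q $  — expand <H> -> q q <S>
step 3: stack=$ <S> q q  input=q q t q q $  — match q
step 4: stack=$ <S> q  input=q t q q $  — match q
step 5: stack=$ <S>  input=t q q $  — expand <S> -> <D> q
step 6: stack=$ q <D>  input=t q q $  — expand <D> -> t q
step 7: stack=$ q q t  input=t q q $  — match t
step 8: stack=$ q q  input=q q $  — match q
step 9: stack=$ q  input=q $  — match q
Accept reached after 9 steps.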